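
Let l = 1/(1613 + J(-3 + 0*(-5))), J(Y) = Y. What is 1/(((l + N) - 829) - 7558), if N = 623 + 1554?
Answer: -1610/9998099 ≈ -0.00016103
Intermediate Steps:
N = 2177
l = 1/1610 (l = 1/(1613 + (-3 + 0*(-5))) = 1/(1613 + (-3 + 0)) = 1/(1613 - 3) = 1/1610 ≈ 0.00062112)
1/(((l + N) - 829) - 7558) = 1/(((1/1610 + 2177) - 829) - 7558) = 1/((3504971/1610 - 829) - 7558) = 1/(2170281/1610 - 7558) = 1/(-9998099/1610) = -1610/9998099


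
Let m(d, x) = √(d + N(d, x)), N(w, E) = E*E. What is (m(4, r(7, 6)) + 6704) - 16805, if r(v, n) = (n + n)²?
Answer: -10101 + 2*√5185 ≈ -9957.0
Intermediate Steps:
r(v, n) = 4*n² (r(v, n) = (2*n)² = 4*n²)
N(w, E) = E²
m(d, x) = √(d + x²)
(m(4, r(7, 6)) + 6704) - 16805 = (√(4 + (4*6²)²) + 6704) - 16805 = (√(4 + (4*36)²) + 6704) - 16805 = (√(4 + 144²) + 6704) - 16805 = (√(4 + 20736) + 6704) - 16805 = (√20740 + 6704) - 16805 = (2*√5185 + 6704) - 16805 = (6704 + 2*√5185) - 16805 = -10101 + 2*√5185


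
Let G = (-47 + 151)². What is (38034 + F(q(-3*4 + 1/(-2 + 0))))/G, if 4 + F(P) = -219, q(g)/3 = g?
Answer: 37811/10816 ≈ 3.4958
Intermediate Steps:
q(g) = 3*g
F(P) = -223 (F(P) = -4 - 219 = -223)
G = 10816 (G = 104² = 10816)
(38034 + F(q(-3*4 + 1/(-2 + 0))))/G = (38034 - 223)/10816 = 37811*(1/10816) = 37811/10816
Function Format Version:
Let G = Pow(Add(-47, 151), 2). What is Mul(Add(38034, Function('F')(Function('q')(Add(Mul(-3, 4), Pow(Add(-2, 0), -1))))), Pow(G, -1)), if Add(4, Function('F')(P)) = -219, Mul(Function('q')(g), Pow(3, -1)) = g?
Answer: Rational(37811, 10816) ≈ 3.4958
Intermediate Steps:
Function('q')(g) = Mul(3, g)
Function('F')(P) = -223 (Function('F')(P) = Add(-4, -219) = -223)
G = 10816 (G = Pow(104, 2) = 10816)
Mul(Add(38034, Function('F')(Function('q')(Add(Mul(-3, 4), Pow(Add(-2, 0), -1))))), Pow(G, -1)) = Mul(Add(38034, -223), Pow(10816, -1)) = Mul(37811, Rational(1, 10816)) = Rational(37811, 10816)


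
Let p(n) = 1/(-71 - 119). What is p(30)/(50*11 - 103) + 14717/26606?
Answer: 312472051/564911895 ≈ 0.55313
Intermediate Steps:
p(n) = -1/190 (p(n) = 1/(-190) = -1/190)
p(30)/(50*11 - 103) + 14717/26606 = -1/(190*(50*11 - 103)) + 14717/26606 = -1/(190*(550 - 103)) + 14717*(1/26606) = -1/190/447 + 14717/26606 = -1/190*1/447 + 14717/26606 = -1/84930 + 14717/26606 = 312472051/564911895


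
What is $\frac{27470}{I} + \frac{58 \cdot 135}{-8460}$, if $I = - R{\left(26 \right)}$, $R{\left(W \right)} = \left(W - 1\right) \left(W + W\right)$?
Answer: $- \frac{67382}{3055} \approx -22.056$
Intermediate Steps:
$R{\left(W \right)} = 2 W \left(-1 + W\right)$ ($R{\left(W \right)} = \left(-1 + W\right) 2 W = 2 W \left(-1 + W\right)$)
$I = -1300$ ($I = - 2 \cdot 26 \left(-1 + 26\right) = - 2 \cdot 26 \cdot 25 = \left(-1\right) 1300 = -1300$)
$\frac{27470}{I} + \frac{58 \cdot 135}{-8460} = \frac{27470}{-1300} + \frac{58 \cdot 135}{-8460} = 27470 \left(- \frac{1}{1300}\right) + 7830 \left(- \frac{1}{8460}\right) = - \frac{2747}{130} - \frac{87}{94} = - \frac{67382}{3055}$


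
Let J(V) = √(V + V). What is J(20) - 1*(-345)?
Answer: 345 + 2*√10 ≈ 351.32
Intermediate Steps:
J(V) = √2*√V (J(V) = √(2*V) = √2*√V)
J(20) - 1*(-345) = √2*√20 - 1*(-345) = √2*(2*√5) + 345 = 2*√10 + 345 = 345 + 2*√10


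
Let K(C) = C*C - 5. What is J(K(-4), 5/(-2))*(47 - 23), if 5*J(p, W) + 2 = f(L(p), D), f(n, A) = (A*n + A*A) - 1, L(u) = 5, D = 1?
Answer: 72/5 ≈ 14.400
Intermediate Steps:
K(C) = -5 + C² (K(C) = C² - 5 = -5 + C²)
f(n, A) = -1 + A² + A*n (f(n, A) = (A*n + A²) - 1 = (A² + A*n) - 1 = -1 + A² + A*n)
J(p, W) = ⅗ (J(p, W) = -⅖ + (-1 + 1² + 1*5)/5 = -⅖ + (-1 + 1 + 5)/5 = -⅖ + (⅕)*5 = -⅖ + 1 = ⅗)
J(K(-4), 5/(-2))*(47 - 23) = 3*(47 - 23)/5 = (⅗)*24 = 72/5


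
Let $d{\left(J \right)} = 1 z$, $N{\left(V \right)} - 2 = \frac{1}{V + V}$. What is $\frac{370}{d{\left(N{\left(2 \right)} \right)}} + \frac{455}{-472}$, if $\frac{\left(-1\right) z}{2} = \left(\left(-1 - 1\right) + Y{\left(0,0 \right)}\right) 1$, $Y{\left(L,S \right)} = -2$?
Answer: $\frac{21375}{472} \approx 45.286$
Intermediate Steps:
$N{\left(V \right)} = 2 + \frac{1}{2 V}$ ($N{\left(V \right)} = 2 + \frac{1}{V + V} = 2 + \frac{1}{2 V}$)
$z = 8$ ($z = - 2 \left(\left(-1 - 1\right) - 2\right) 1 = - 2 \left(-2 - 2\right) 1 = - 2 \left(\left(-4\right) 1\right) = \left(-2\right) \left(-4\right) = 8$)
$d{\left(J \right)} = 8$ ($d{\left(J \right)} = 1 \cdot 8 = 8$)
$\frac{370}{d{\left(N{\left(2 \right)} \right)}} + \frac{455}{-472} = \frac{370}{8} + \frac{455}{-472} = 370 \cdot \frac{1}{8} + 455 \left(- \frac{1}{472}\right) = \frac{185}{4} - \frac{455}{472} = \frac{21375}{472}$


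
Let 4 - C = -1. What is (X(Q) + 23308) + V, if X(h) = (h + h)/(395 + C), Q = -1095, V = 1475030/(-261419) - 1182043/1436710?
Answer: 34998443362710781/1502333165960 ≈ 23296.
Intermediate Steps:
C = 5 (C = 4 - 1*(-1) = 4 + 1 = 5)
V = -2428198850317/375583291490 (V = 1475030*(-1/261419) - 1182043*1/1436710 = -1475030/261419 - 1182043/1436710 = -2428198850317/375583291490 ≈ -6.4651)
X(h) = h/200 (X(h) = (h + h)/(395 + 5) = (2*h)/400 = (2*h)*(1/400) = h/200)
(X(Q) + 23308) + V = ((1/200)*(-1095) + 23308) - 2428198850317/375583291490 = (-219/40 + 23308) - 2428198850317/375583291490 = 932101/40 - 2428198850317/375583291490 = 34998443362710781/1502333165960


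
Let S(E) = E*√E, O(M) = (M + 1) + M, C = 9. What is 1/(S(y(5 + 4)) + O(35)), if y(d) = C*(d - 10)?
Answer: 71/5770 + 27*I/5770 ≈ 0.012305 + 0.0046794*I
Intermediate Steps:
O(M) = 1 + 2*M (O(M) = (1 + M) + M = 1 + 2*M)
y(d) = -90 + 9*d (y(d) = 9*(d - 10) = 9*(-10 + d) = -90 + 9*d)
S(E) = E^(3/2)
1/(S(y(5 + 4)) + O(35)) = 1/((-90 + 9*(5 + 4))^(3/2) + (1 + 2*35)) = 1/((-90 + 9*9)^(3/2) + (1 + 70)) = 1/((-90 + 81)^(3/2) + 71) = 1/((-9)^(3/2) + 71) = 1/(-27*I + 71) = 1/(71 - 27*I) = (71 + 27*I)/5770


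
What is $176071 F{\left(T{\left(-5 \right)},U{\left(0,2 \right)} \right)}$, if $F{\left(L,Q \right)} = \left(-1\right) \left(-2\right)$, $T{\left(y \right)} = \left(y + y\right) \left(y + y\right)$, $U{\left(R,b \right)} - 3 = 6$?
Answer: $352142$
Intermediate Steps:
$U{\left(R,b \right)} = 9$ ($U{\left(R,b \right)} = 3 + 6 = 9$)
$T{\left(y \right)} = 4 y^{2}$ ($T{\left(y \right)} = 2 y 2 y = 4 y^{2}$)
$F{\left(L,Q \right)} = 2$
$176071 F{\left(T{\left(-5 \right)},U{\left(0,2 \right)} \right)} = 176071 \cdot 2 = 352142$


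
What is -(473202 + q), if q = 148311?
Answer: -621513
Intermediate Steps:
-(473202 + q) = -(473202 + 148311) = -1*621513 = -621513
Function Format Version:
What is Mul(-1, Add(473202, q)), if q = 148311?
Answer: -621513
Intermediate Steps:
Mul(-1, Add(473202, q)) = Mul(-1, Add(473202, 148311)) = Mul(-1, 621513) = -621513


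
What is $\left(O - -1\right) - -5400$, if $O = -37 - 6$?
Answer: $5358$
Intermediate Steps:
$O = -43$
$\left(O - -1\right) - -5400 = \left(-43 - -1\right) - -5400 = \left(-43 + 1\right) + 5400 = -42 + 5400 = 5358$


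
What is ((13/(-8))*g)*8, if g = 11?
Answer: -143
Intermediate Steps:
((13/(-8))*g)*8 = ((13/(-8))*11)*8 = ((13*(-⅛))*11)*8 = -13/8*11*8 = -143/8*8 = -143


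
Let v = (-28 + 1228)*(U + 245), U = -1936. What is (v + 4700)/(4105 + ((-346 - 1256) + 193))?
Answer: -506125/674 ≈ -750.93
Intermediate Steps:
v = -2029200 (v = (-28 + 1228)*(-1936 + 245) = 1200*(-1691) = -2029200)
(v + 4700)/(4105 + ((-346 - 1256) + 193)) = (-2029200 + 4700)/(4105 + ((-346 - 1256) + 193)) = -2024500/(4105 + (-1602 + 193)) = -2024500/(4105 - 1409) = -2024500/2696 = -2024500*1/2696 = -506125/674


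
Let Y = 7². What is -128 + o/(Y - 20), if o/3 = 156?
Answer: -3244/29 ≈ -111.86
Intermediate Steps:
o = 468 (o = 3*156 = 468)
Y = 49
-128 + o/(Y - 20) = -128 + 468/(49 - 20) = -128 + 468/29 = -3244/29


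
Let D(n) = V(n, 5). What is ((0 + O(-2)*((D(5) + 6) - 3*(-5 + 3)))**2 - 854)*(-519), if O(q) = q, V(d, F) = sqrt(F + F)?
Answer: 123522 - 49824*sqrt(10) ≈ -34035.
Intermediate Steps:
V(d, F) = sqrt(2)*sqrt(F) (V(d, F) = sqrt(2*F) = sqrt(2)*sqrt(F))
D(n) = sqrt(10) (D(n) = sqrt(2)*sqrt(5) = sqrt(10))
((0 + O(-2)*((D(5) + 6) - 3*(-5 + 3)))**2 - 854)*(-519) = ((0 - 2*((sqrt(10) + 6) - 3*(-5 + 3)))**2 - 854)*(-519) = ((0 - 2*((6 + sqrt(10)) - 3*(-2)))**2 - 854)*(-519) = ((0 - 2*((6 + sqrt(10)) + 6))**2 - 854)*(-519) = ((0 - 2*(12 + sqrt(10)))**2 - 854)*(-519) = ((0 + (-24 - 2*sqrt(10)))**2 - 854)*(-519) = ((-24 - 2*sqrt(10))**2 - 854)*(-519) = (-854 + (-24 - 2*sqrt(10))**2)*(-519) = 443226 - 519*(-24 - 2*sqrt(10))**2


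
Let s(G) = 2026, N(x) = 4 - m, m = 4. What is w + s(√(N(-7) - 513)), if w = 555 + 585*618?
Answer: 364111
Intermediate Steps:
N(x) = 0 (N(x) = 4 - 1*4 = 4 - 4 = 0)
w = 362085 (w = 555 + 361530 = 362085)
w + s(√(N(-7) - 513)) = 362085 + 2026 = 364111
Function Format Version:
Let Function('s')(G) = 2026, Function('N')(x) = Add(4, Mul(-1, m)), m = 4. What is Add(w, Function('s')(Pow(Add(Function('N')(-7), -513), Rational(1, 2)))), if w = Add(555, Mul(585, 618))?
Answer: 364111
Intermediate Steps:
Function('N')(x) = 0 (Function('N')(x) = Add(4, Mul(-1, 4)) = Add(4, -4) = 0)
w = 362085 (w = Add(555, 361530) = 362085)
Add(w, Function('s')(Pow(Add(Function('N')(-7), -513), Rational(1, 2)))) = Add(362085, 2026) = 364111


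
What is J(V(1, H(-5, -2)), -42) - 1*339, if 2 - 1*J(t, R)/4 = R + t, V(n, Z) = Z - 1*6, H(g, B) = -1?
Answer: -135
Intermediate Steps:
V(n, Z) = -6 + Z (V(n, Z) = Z - 6 = -6 + Z)
J(t, R) = 8 - 4*R - 4*t (J(t, R) = 8 - 4*(R + t) = 8 + (-4*R - 4*t) = 8 - 4*R - 4*t)
J(V(1, H(-5, -2)), -42) - 1*339 = (8 - 4*(-42) - 4*(-6 - 1)) - 1*339 = (8 + 168 - 4*(-7)) - 339 = (8 + 168 + 28) - 339 = 204 - 339 = -135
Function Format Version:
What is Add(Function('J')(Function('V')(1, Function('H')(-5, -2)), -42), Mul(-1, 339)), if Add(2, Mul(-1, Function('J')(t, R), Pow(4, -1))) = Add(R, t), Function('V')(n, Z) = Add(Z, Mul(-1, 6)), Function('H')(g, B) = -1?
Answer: -135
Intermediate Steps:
Function('V')(n, Z) = Add(-6, Z) (Function('V')(n, Z) = Add(Z, -6) = Add(-6, Z))
Function('J')(t, R) = Add(8, Mul(-4, R), Mul(-4, t)) (Function('J')(t, R) = Add(8, Mul(-4, Add(R, t))) = Add(8, Add(Mul(-4, R), Mul(-4, t))) = Add(8, Mul(-4, R), Mul(-4, t)))
Add(Function('J')(Function('V')(1, Function('H')(-5, -2)), -42), Mul(-1, 339)) = Add(Add(8, Mul(-4, -42), Mul(-4, Add(-6, -1))), Mul(-1, 339)) = Add(Add(8, 168, Mul(-4, -7)), -339) = Add(Add(8, 168, 28), -339) = Add(204, -339) = -135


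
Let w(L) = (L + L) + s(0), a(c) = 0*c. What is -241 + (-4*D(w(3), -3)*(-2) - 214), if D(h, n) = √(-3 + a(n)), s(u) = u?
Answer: -455 + 8*I*√3 ≈ -455.0 + 13.856*I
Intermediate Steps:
a(c) = 0
w(L) = 2*L (w(L) = (L + L) + 0 = 2*L + 0 = 2*L)
D(h, n) = I*√3 (D(h, n) = √(-3 + 0) = √(-3) = I*√3)
-241 + (-4*D(w(3), -3)*(-2) - 214) = -241 + (-4*I*√3*(-2) - 214) = -241 + (8*I*√3 - 214) = -241 + (-214 + 8*I*√3) = -455 + 8*I*√3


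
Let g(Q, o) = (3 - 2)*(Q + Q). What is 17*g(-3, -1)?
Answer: -102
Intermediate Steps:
g(Q, o) = 2*Q (g(Q, o) = 1*(2*Q) = 2*Q)
17*g(-3, -1) = 17*(2*(-3)) = 17*(-6) = -102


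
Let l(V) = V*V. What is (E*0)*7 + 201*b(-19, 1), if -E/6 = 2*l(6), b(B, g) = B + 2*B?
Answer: -11457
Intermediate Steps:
b(B, g) = 3*B
l(V) = V²
E = -432 (E = -12*6² = -12*36 = -6*72 = -432)
(E*0)*7 + 201*b(-19, 1) = -432*0*7 + 201*(3*(-19)) = 0*7 + 201*(-57) = 0 - 11457 = -11457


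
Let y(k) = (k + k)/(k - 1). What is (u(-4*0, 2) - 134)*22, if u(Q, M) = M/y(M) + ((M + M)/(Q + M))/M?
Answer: -2915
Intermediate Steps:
y(k) = 2*k/(-1 + k) (y(k) = (2*k)/(-1 + k) = 2*k/(-1 + k))
u(Q, M) = -1/2 + M/2 + 2/(M + Q) (u(Q, M) = M/((2*M/(-1 + M))) + ((M + M)/(Q + M))/M = M*((-1 + M)/(2*M)) + ((2*M)/(M + Q))/M = (-1/2 + M/2) + (2*M/(M + Q))/M = (-1/2 + M/2) + 2/(M + Q) = -1/2 + M/2 + 2/(M + Q))
(u(-4*0, 2) - 134)*22 = ((2 + (-1 + 2)*(2 - 4*0)/2)/(2 - 4*0) - 134)*22 = ((2 + (1/2)*1*(2 + 0))/(2 + 0) - 134)*22 = ((2 + (1/2)*1*2)/2 - 134)*22 = ((2 + 1)/2 - 134)*22 = ((1/2)*3 - 134)*22 = (3/2 - 134)*22 = -265/2*22 = -2915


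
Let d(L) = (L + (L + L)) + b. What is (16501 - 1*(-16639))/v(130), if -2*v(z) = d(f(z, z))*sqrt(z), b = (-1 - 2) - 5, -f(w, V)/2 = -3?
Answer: -3314*sqrt(130)/65 ≈ -581.31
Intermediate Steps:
f(w, V) = 6 (f(w, V) = -2*(-3) = 6)
b = -8 (b = -3 - 5 = -8)
d(L) = -8 + 3*L (d(L) = (L + (L + L)) - 8 = (L + 2*L) - 8 = 3*L - 8 = -8 + 3*L)
v(z) = -5*sqrt(z) (v(z) = -(-8 + 3*6)*sqrt(z)/2 = -(-8 + 18)*sqrt(z)/2 = -5*sqrt(z))
(16501 - 1*(-16639))/v(130) = (16501 - 1*(-16639))/((-5*sqrt(130))) = (16501 + 16639)*(-sqrt(130)/650) = 33140*(-sqrt(130)/650) = -3314*sqrt(130)/65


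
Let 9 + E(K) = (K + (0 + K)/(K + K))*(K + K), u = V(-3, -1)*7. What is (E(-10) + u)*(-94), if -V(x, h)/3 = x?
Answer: -22936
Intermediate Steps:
V(x, h) = -3*x
u = 63 (u = -3*(-3)*7 = 9*7 = 63)
E(K) = -9 + 2*K*(½ + K) (E(K) = -9 + (K + (0 + K)/(K + K))*(K + K) = -9 + (K + K/((2*K)))*(2*K) = -9 + (K + K*(1/(2*K)))*(2*K) = -9 + (K + ½)*(2*K) = -9 + (½ + K)*(2*K) = -9 + 2*K*(½ + K))
(E(-10) + u)*(-94) = ((-9 - 10 + 2*(-10)²) + 63)*(-94) = ((-9 - 10 + 2*100) + 63)*(-94) = ((-9 - 10 + 200) + 63)*(-94) = (181 + 63)*(-94) = 244*(-94) = -22936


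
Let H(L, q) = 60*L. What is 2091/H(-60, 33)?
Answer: -697/1200 ≈ -0.58083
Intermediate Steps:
2091/H(-60, 33) = 2091/((60*(-60))) = 2091/(-3600) = 2091*(-1/3600) = -697/1200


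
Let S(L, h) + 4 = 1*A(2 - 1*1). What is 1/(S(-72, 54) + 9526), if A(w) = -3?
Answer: 1/9519 ≈ 0.00010505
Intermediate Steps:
S(L, h) = -7 (S(L, h) = -4 + 1*(-3) = -4 - 3 = -7)
1/(S(-72, 54) + 9526) = 1/(-7 + 9526) = 1/9519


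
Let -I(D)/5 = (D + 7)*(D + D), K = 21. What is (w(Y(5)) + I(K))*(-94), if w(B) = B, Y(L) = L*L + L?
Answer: 549900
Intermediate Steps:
Y(L) = L + L² (Y(L) = L² + L = L + L²)
I(D) = -10*D*(7 + D) (I(D) = -5*(D + 7)*(D + D) = -5*(7 + D)*2*D = -10*D*(7 + D))
(w(Y(5)) + I(K))*(-94) = (5*(1 + 5) - 10*21*(7 + 21))*(-94) = (5*6 - 10*21*28)*(-94) = (30 - 5880)*(-94) = -5850*(-94) = 549900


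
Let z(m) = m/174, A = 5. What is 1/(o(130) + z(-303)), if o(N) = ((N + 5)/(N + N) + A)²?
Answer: 78416/2252149 ≈ 0.034818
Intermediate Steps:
z(m) = m/174 (z(m) = m*(1/174) = m/174)
o(N) = (5 + (5 + N)/(2*N))² (o(N) = ((N + 5)/(N + N) + 5)² = ((5 + N)/((2*N)) + 5)² = ((5 + N)*(1/(2*N)) + 5)² = ((5 + N)/(2*N) + 5)² = (5 + (5 + N)/(2*N))²)
1/(o(130) + z(-303)) = 1/((¼)*(5 + 11*130)²/130² + (1/174)*(-303)) = 1/((¼)*(1/16900)*(5 + 1430)² - 101/58) = 1/((¼)*(1/16900)*1435² - 101/58) = 1/((¼)*(1/16900)*2059225 - 101/58) = 1/(82369/2704 - 101/58) = 1/(2252149/78416) = 78416/2252149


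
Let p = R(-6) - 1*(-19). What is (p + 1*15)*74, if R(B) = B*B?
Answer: 5180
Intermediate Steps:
R(B) = B²
p = 55 (p = (-6)² - 1*(-19) = 36 + 19 = 55)
(p + 1*15)*74 = (55 + 1*15)*74 = (55 + 15)*74 = 70*74 = 5180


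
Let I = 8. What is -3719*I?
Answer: -29752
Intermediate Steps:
-3719*I = -3719*8 = -29752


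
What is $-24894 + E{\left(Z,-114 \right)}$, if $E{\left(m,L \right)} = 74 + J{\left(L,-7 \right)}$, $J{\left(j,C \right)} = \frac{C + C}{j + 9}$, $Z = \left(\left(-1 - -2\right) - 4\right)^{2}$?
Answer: $- \frac{372298}{15} \approx -24820.0$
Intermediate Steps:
$Z = 9$ ($Z = \left(\left(-1 + 2\right) - 4\right)^{2} = \left(1 - 4\right)^{2} = \left(-3\right)^{2} = 9$)
$J{\left(j,C \right)} = \frac{2 C}{9 + j}$
$E{\left(m,L \right)} = 74 - \frac{14}{9 + L}$ ($E{\left(m,L \right)} = 74 + 2 \left(-7\right) \frac{1}{9 + L} = 74 - \frac{14}{9 + L}$)
$-24894 + E{\left(Z,-114 \right)} = -24894 + \frac{2 \left(326 + 37 \left(-114\right)\right)}{9 - 114} = -24894 + \frac{2 \left(326 - 4218\right)}{-105} = -24894 + 2 \left(- \frac{1}{105}\right) \left(-3892\right) = -24894 + \frac{1112}{15} = - \frac{372298}{15}$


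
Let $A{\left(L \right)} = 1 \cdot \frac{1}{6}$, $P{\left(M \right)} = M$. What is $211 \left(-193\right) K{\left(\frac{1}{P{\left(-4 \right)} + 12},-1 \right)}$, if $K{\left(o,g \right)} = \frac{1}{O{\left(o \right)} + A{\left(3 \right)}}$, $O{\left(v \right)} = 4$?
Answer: $- \frac{244338}{25} \approx -9773.5$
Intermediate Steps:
$A{\left(L \right)} = \frac{1}{6}$ ($A{\left(L \right)} = 1 \cdot \frac{1}{6} = \frac{1}{6}$)
$K{\left(o,g \right)} = \frac{6}{25}$ ($K{\left(o,g \right)} = \frac{1}{4 + \frac{1}{6}} = \frac{1}{\frac{25}{6}} = \frac{6}{25}$)
$211 \left(-193\right) K{\left(\frac{1}{P{\left(-4 \right)} + 12},-1 \right)} = 211 \left(-193\right) \frac{6}{25} = \left(-40723\right) \frac{6}{25} = - \frac{244338}{25}$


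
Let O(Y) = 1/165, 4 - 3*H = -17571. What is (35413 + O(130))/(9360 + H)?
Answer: 5843146/2511025 ≈ 2.3270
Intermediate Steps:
H = 17575/3 (H = 4/3 - ⅓*(-17571) = 4/3 + 5857 = 17575/3 ≈ 5858.3)
O(Y) = 1/165
(35413 + O(130))/(9360 + H) = (35413 + 1/165)/(9360 + 17575/3) = 5843146/(165*(45655/3)) = (5843146/165)*(3/45655) = 5843146/2511025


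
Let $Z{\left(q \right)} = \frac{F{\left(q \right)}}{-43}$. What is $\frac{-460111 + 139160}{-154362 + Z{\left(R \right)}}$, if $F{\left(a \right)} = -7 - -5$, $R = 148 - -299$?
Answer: $\frac{13800893}{6637564} \approx 2.0792$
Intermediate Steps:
$R = 447$ ($R = 148 + 299 = 447$)
$F{\left(a \right)} = -2$ ($F{\left(a \right)} = -7 + 5 = -2$)
$Z{\left(q \right)} = \frac{2}{43}$ ($Z{\left(q \right)} = - \frac{2}{-43} = \left(-2\right) \left(- \frac{1}{43}\right) = \frac{2}{43}$)
$\frac{-460111 + 139160}{-154362 + Z{\left(R \right)}} = \frac{-460111 + 139160}{-154362 + \frac{2}{43}} = - \frac{320951}{- \frac{6637564}{43}} = \left(-320951\right) \left(- \frac{43}{6637564}\right) = \frac{13800893}{6637564}$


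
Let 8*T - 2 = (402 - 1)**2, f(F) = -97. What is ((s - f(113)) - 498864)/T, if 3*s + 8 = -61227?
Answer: -12460288/482409 ≈ -25.829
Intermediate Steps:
s = -61235/3 (s = -8/3 + (1/3)*(-61227) = -8/3 - 20409 = -61235/3 ≈ -20412.)
T = 160803/8 (T = 1/4 + (402 - 1)**2/8 = 1/4 + (1/8)*401**2 = 1/4 + (1/8)*160801 = 1/4 + 160801/8 = 160803/8 ≈ 20100.)
((s - f(113)) - 498864)/T = ((-61235/3 - 1*(-97)) - 498864)/(160803/8) = ((-61235/3 + 97) - 498864)*(8/160803) = (-60944/3 - 498864)*(8/160803) = -1557536/3*8/160803 = -12460288/482409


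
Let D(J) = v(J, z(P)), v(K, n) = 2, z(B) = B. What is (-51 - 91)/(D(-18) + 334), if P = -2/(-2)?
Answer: -71/168 ≈ -0.42262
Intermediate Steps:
P = 1 (P = -2*(-1/2) = 1)
D(J) = 2
(-51 - 91)/(D(-18) + 334) = (-51 - 91)/(2 + 334) = -142/336 = -142*1/336 = -71/168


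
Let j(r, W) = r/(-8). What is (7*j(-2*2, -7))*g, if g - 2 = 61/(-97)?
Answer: 931/194 ≈ 4.7990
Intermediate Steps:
j(r, W) = -r/8 (j(r, W) = r*(-⅛) = -r/8)
g = 133/97 (g = 2 + 61/(-97) = 2 + 61*(-1/97) = 2 - 61/97 = 133/97 ≈ 1.3711)
(7*j(-2*2, -7))*g = (7*(-(-1)*2/4))*(133/97) = (7*(-⅛*(-4)))*(133/97) = (7*(½))*(133/97) = (7/2)*(133/97) = 931/194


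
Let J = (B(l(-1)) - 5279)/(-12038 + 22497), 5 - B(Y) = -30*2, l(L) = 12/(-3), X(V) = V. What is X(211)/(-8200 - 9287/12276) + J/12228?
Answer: -55299509615515/2145878557644254 ≈ -0.025770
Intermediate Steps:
l(L) = -4 (l(L) = 12*(-⅓) = -4)
B(Y) = 65 (B(Y) = 5 - (-30)*2 = 5 - 1*(-60) = 5 + 60 = 65)
J = -5214/10459 (J = (65 - 5279)/(-12038 + 22497) = -5214/10459 ≈ -0.49852)
X(211)/(-8200 - 9287/12276) + J/12228 = 211/(-8200 - 9287/12276) - 5214/10459/12228 = 211/(-8200 - 9287*1/12276) - 5214/10459*1/12228 = 211/(-8200 - 9287/12276) - 869/21315442 = 211/(-100672487/12276) - 869/21315442 = 211*(-12276/100672487) - 869/21315442 = -2590236/100672487 - 869/21315442 = -55299509615515/2145878557644254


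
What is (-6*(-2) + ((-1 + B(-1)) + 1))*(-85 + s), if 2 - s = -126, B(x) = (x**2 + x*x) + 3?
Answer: 731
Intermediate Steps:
B(x) = 3 + 2*x**2 (B(x) = (x**2 + x**2) + 3 = 2*x**2 + 3 = 3 + 2*x**2)
s = 128 (s = 2 - 1*(-126) = 2 + 126 = 128)
(-6*(-2) + ((-1 + B(-1)) + 1))*(-85 + s) = (-6*(-2) + ((-1 + (3 + 2*(-1)**2)) + 1))*(-85 + 128) = (12 + ((-1 + (3 + 2*1)) + 1))*43 = (12 + ((-1 + (3 + 2)) + 1))*43 = (12 + ((-1 + 5) + 1))*43 = (12 + (4 + 1))*43 = (12 + 5)*43 = 17*43 = 731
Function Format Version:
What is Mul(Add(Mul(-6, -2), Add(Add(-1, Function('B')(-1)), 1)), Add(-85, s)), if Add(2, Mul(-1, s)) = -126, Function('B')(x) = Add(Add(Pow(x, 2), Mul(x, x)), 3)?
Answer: 731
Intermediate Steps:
Function('B')(x) = Add(3, Mul(2, Pow(x, 2))) (Function('B')(x) = Add(Add(Pow(x, 2), Pow(x, 2)), 3) = Add(Mul(2, Pow(x, 2)), 3) = Add(3, Mul(2, Pow(x, 2))))
s = 128 (s = Add(2, Mul(-1, -126)) = Add(2, 126) = 128)
Mul(Add(Mul(-6, -2), Add(Add(-1, Function('B')(-1)), 1)), Add(-85, s)) = Mul(Add(Mul(-6, -2), Add(Add(-1, Add(3, Mul(2, Pow(-1, 2)))), 1)), Add(-85, 128)) = Mul(Add(12, Add(Add(-1, Add(3, Mul(2, 1))), 1)), 43) = Mul(Add(12, Add(Add(-1, Add(3, 2)), 1)), 43) = Mul(Add(12, Add(Add(-1, 5), 1)), 43) = Mul(Add(12, Add(4, 1)), 43) = Mul(Add(12, 5), 43) = Mul(17, 43) = 731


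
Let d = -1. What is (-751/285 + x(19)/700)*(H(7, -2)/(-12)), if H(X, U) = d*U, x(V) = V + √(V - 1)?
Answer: 104057/239400 - √2/1400 ≈ 0.43365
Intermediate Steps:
x(V) = V + √(-1 + V)
H(X, U) = -U
(-751/285 + x(19)/700)*(H(7, -2)/(-12)) = (-751/285 + (19 + √(-1 + 19))/700)*(-1*(-2)/(-12)) = (-751*1/285 + (19 + √18)*(1/700))*(2*(-1/12)) = (-751/285 + (19 + 3*√2)*(1/700))*(-⅙) = (-751/285 + (19/700 + 3*√2/700))*(-⅙) = (-104057/39900 + 3*√2/700)*(-⅙) = 104057/239400 - √2/1400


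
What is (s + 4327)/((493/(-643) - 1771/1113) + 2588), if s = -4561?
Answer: -11961729/132174145 ≈ -0.090500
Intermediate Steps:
(s + 4327)/((493/(-643) - 1771/1113) + 2588) = (-4561 + 4327)/((493/(-643) - 1771/1113) + 2588) = -234/((493*(-1/643) - 1771*1/1113) + 2588) = -234/((-493/643 - 253/159) + 2588) = -234/(-241066/102237 + 2588) = -234/264348290/102237 = -234*102237/264348290 = -11961729/132174145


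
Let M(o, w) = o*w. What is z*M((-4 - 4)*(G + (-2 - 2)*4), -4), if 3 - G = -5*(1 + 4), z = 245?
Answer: 94080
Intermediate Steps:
G = 28 (G = 3 - (-5)*(1 + 4) = 3 - (-5)*5 = 3 - 1*(-25) = 3 + 25 = 28)
z*M((-4 - 4)*(G + (-2 - 2)*4), -4) = 245*(((-4 - 4)*(28 + (-2 - 2)*4))*(-4)) = 245*(-8*(28 - 4*4)*(-4)) = 245*(-8*(28 - 16)*(-4)) = 245*(-8*12*(-4)) = 245*(-96*(-4)) = 245*384 = 94080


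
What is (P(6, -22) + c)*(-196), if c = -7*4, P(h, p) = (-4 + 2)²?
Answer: 4704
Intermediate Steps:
P(h, p) = 4 (P(h, p) = (-2)² = 4)
c = -28
(P(6, -22) + c)*(-196) = (4 - 28)*(-196) = -24*(-196) = 4704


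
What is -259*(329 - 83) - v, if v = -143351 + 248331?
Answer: -168694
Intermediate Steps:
v = 104980
-259*(329 - 83) - v = -259*(329 - 83) - 1*104980 = -259*246 - 104980 = -63714 - 104980 = -168694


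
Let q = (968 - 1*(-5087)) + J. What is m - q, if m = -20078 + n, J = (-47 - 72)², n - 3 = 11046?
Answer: -29245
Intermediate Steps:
n = 11049 (n = 3 + 11046 = 11049)
J = 14161 (J = (-119)² = 14161)
m = -9029 (m = -20078 + 11049 = -9029)
q = 20216 (q = (968 - 1*(-5087)) + 14161 = (968 + 5087) + 14161 = 6055 + 14161 = 20216)
m - q = -9029 - 1*20216 = -9029 - 20216 = -29245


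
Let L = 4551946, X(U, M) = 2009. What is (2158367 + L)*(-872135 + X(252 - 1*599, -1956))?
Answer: -5838817809438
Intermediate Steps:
(2158367 + L)*(-872135 + X(252 - 1*599, -1956)) = (2158367 + 4551946)*(-872135 + 2009) = 6710313*(-870126) = -5838817809438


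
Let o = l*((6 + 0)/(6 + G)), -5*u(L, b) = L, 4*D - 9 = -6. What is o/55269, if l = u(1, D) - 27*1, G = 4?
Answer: -136/460575 ≈ -0.00029528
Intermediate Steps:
D = ¾ (D = 9/4 + (¼)*(-6) = 9/4 - 3/2 = ¾ ≈ 0.75000)
u(L, b) = -L/5
l = -136/5 (l = -⅕*1 - 27*1 = -⅕ - 27 = -136/5 ≈ -27.200)
o = -408/25 (o = -136*(6 + 0)/(5*(6 + 4)) = -816/(5*10) = -136/5*⅗ = -408/25 ≈ -16.320)
o/55269 = -408/25/55269 = -408/25*1/55269 = -136/460575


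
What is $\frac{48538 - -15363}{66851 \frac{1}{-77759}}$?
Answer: $- \frac{4968877859}{66851} \approx -74328.0$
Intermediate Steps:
$\frac{48538 - -15363}{66851 \frac{1}{-77759}} = \frac{48538 + 15363}{66851 \left(- \frac{1}{77759}\right)} = \frac{63901}{- \frac{66851}{77759}} = 63901 \left(- \frac{77759}{66851}\right) = - \frac{4968877859}{66851}$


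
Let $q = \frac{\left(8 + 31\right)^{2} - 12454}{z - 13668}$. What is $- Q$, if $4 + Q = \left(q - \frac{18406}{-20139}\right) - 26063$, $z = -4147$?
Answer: $\frac{1335953334074}{51253755} \approx 26065.0$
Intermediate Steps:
$q = \frac{10933}{17815}$ ($q = \frac{\left(8 + 31\right)^{2} - 12454}{-4147 - 13668} = \frac{39^{2} - 12454}{-17815} = \left(1521 - 12454\right) \left(- \frac{1}{17815}\right) = \left(-10933\right) \left(- \frac{1}{17815}\right) = \frac{10933}{17815} \approx 0.6137$)
$Q = - \frac{1335953334074}{51253755}$ ($Q = -4 - \left(\frac{464301412}{17815} - \frac{18406}{20139}\right) = -4 + \left(\left(\frac{10933}{17815} - - \frac{18406}{20139}\right) - 26063\right) = -4 + \left(\left(\frac{10933}{17815} + \frac{18406}{20139}\right) - 26063\right) = -4 + \left(\frac{78297511}{51253755} - 26063\right) = -4 - \frac{1335748319054}{51253755} = - \frac{1335953334074}{51253755} \approx -26065.0$)
$- Q = \left(-1\right) \left(- \frac{1335953334074}{51253755}\right) = \frac{1335953334074}{51253755}$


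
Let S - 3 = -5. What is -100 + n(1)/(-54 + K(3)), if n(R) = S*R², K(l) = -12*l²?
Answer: -8099/81 ≈ -99.988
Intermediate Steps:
S = -2 (S = 3 - 5 = -2)
n(R) = -2*R²
-100 + n(1)/(-54 + K(3)) = -100 + (-2*1²)/(-54 - 12*3²) = -100 + (-2*1)/(-54 - 12*9) = -100 - 2/(-54 - 108) = -100 - 2/(-162) = -100 - 2*(-1/162) = -100 + 1/81 = -8099/81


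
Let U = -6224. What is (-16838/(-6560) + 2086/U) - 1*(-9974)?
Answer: 12728873441/1275920 ≈ 9976.2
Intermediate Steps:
(-16838/(-6560) + 2086/U) - 1*(-9974) = (-16838/(-6560) + 2086/(-6224)) - 1*(-9974) = (-16838*(-1/6560) + 2086*(-1/6224)) + 9974 = (8419/3280 - 1043/3112) + 9974 = 2847361/1275920 + 9974 = 12728873441/1275920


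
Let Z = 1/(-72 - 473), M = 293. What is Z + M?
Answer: 159684/545 ≈ 293.00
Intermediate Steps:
Z = -1/545 (Z = 1/(-545) = -1/545 ≈ -0.0018349)
Z + M = -1/545 + 293 = 159684/545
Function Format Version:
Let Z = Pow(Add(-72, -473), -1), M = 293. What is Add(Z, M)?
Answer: Rational(159684, 545) ≈ 293.00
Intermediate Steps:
Z = Rational(-1, 545) (Z = Pow(-545, -1) = Rational(-1, 545) ≈ -0.0018349)
Add(Z, M) = Add(Rational(-1, 545), 293) = Rational(159684, 545)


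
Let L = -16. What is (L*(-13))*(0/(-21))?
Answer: 0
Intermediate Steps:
(L*(-13))*(0/(-21)) = (-16*(-13))*(0/(-21)) = 208*(0*(-1/21)) = 208*0 = 0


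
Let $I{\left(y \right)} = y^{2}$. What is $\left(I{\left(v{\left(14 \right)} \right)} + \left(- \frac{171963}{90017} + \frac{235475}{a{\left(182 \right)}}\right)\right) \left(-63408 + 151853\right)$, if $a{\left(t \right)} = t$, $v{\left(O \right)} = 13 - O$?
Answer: $\frac{267632534539405}{2340442} \approx 1.1435 \cdot 10^{8}$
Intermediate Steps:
$\left(I{\left(v{\left(14 \right)} \right)} + \left(- \frac{171963}{90017} + \frac{235475}{a{\left(182 \right)}}\right)\right) \left(-63408 + 151853\right) = \left(\left(13 - 14\right)^{2} + \left(- \frac{171963}{90017} + \frac{235475}{182}\right)\right) \left(-63408 + 151853\right) = \left(\left(13 - 14\right)^{2} + \left(\left(-171963\right) \frac{1}{90017} + 235475 \cdot \frac{1}{182}\right)\right) 88445 = \left(\left(-1\right)^{2} + \left(- \frac{171963}{90017} + \frac{235475}{182}\right)\right) 88445 = \left(1 + \frac{21165455809}{16383094}\right) 88445 = \frac{21181838903}{16383094} \cdot 88445 = \frac{267632534539405}{2340442}$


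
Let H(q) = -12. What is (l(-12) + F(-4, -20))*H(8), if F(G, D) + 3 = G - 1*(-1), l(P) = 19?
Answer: -156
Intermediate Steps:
F(G, D) = -2 + G (F(G, D) = -3 + (G - 1*(-1)) = -3 + (G + 1) = -3 + (1 + G) = -2 + G)
(l(-12) + F(-4, -20))*H(8) = (19 + (-2 - 4))*(-12) = (19 - 6)*(-12) = 13*(-12) = -156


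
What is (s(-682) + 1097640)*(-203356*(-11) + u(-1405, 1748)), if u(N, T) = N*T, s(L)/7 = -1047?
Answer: -238804276464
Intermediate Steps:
s(L) = -7329 (s(L) = 7*(-1047) = -7329)
(s(-682) + 1097640)*(-203356*(-11) + u(-1405, 1748)) = (-7329 + 1097640)*(-203356*(-11) - 1405*1748) = 1090311*(2236916 - 2455940) = 1090311*(-219024) = -238804276464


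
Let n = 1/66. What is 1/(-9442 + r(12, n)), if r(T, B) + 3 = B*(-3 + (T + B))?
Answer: -4356/41141825 ≈ -0.00010588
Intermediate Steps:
n = 1/66 ≈ 0.015152
r(T, B) = -3 + B*(-3 + B + T) (r(T, B) = -3 + B*(-3 + (T + B)) = -3 + B*(-3 + (B + T)) = -3 + B*(-3 + B + T))
1/(-9442 + r(12, n)) = 1/(-9442 + (-3 + (1/66)² - 3*1/66 + (1/66)*12)) = 1/(-9442 + (-3 + 1/4356 - 1/22 + 2/11)) = 1/(-9442 - 12473/4356) = 1/(-41141825/4356) = -4356/41141825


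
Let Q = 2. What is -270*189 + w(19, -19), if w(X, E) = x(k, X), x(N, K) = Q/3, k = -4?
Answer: -153088/3 ≈ -51029.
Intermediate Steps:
x(N, K) = ⅔ (x(N, K) = 2/3 = 2*(⅓) = ⅔)
w(X, E) = ⅔
-270*189 + w(19, -19) = -270*189 + ⅔ = -51030 + ⅔ = -153088/3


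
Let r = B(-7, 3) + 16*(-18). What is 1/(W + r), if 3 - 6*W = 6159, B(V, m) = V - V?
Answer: -1/1314 ≈ -0.00076103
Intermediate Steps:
B(V, m) = 0
W = -1026 (W = 1/2 - 1/6*6159 = 1/2 - 2053/2 = -1026)
r = -288 (r = 0 + 16*(-18) = 0 - 288 = -288)
1/(W + r) = 1/(-1026 - 288) = 1/(-1314) = -1/1314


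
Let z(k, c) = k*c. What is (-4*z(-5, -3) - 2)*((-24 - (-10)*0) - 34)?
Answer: 3596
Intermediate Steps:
z(k, c) = c*k
(-4*z(-5, -3) - 2)*((-24 - (-10)*0) - 34) = (-(-12)*(-5) - 2)*((-24 - (-10)*0) - 34) = (-4*15 - 2)*((-24 - 1*0) - 34) = (-60 - 2)*((-24 + 0) - 34) = -62*(-24 - 34) = -62*(-58) = 3596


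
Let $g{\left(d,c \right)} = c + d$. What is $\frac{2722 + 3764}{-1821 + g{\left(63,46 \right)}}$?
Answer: $- \frac{3243}{856} \approx -3.7886$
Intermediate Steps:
$\frac{2722 + 3764}{-1821 + g{\left(63,46 \right)}} = \frac{2722 + 3764}{-1821 + \left(46 + 63\right)} = \frac{6486}{-1821 + 109} = \frac{6486}{-1712} = 6486 \left(- \frac{1}{1712}\right) = - \frac{3243}{856}$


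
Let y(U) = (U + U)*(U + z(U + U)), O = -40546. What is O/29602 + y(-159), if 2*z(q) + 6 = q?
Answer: 79517695/779 ≈ 1.0208e+5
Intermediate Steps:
z(q) = -3 + q/2
y(U) = 2*U*(-3 + 2*U) (y(U) = (U + U)*(U + (-3 + (U + U)/2)) = (2*U)*(U + (-3 + (2*U)/2)) = (2*U)*(U + (-3 + U)) = (2*U)*(-3 + 2*U) = 2*U*(-3 + 2*U))
O/29602 + y(-159) = -40546/29602 + 2*(-159)*(-3 + 2*(-159)) = -40546*1/29602 + 2*(-159)*(-3 - 318) = -1067/779 + 2*(-159)*(-321) = -1067/779 + 102078 = 79517695/779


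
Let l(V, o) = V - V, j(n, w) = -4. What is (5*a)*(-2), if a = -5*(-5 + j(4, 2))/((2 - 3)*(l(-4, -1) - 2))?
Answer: -225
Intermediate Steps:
l(V, o) = 0
a = 45/2 (a = -5*(-5 - 4)/((0 - 2)*(2 - 3)) = -5/((-(-2)/(-9))) = -5/((-(-2)*(-1)/9)) = -5/((-2*1/9)) = -5/(-2/9) = -5*(-9/2) = 45/2 ≈ 22.500)
(5*a)*(-2) = (5*(45/2))*(-2) = (225/2)*(-2) = -225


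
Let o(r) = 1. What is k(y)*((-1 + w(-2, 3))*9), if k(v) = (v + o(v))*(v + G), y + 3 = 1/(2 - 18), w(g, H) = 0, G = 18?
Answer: 70983/256 ≈ 277.28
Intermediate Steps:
y = -49/16 (y = -3 + 1/(2 - 18) = -3 + 1/(-16) = -3 - 1/16 = -49/16 ≈ -3.0625)
k(v) = (1 + v)*(18 + v) (k(v) = (v + 1)*(v + 18) = (1 + v)*(18 + v))
k(y)*((-1 + w(-2, 3))*9) = (18 + (-49/16)**2 + 19*(-49/16))*((-1 + 0)*9) = (18 + 2401/256 - 931/16)*(-1*9) = -7887/256*(-9) = 70983/256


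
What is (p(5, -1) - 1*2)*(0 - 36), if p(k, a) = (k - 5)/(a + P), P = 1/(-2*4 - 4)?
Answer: 72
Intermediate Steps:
P = -1/12 (P = 1/(-8 - 4) = 1/(-12) = -1/12 ≈ -0.083333)
p(k, a) = (-5 + k)/(-1/12 + a) (p(k, a) = (k - 5)/(a - 1/12) = (-5 + k)/(-1/12 + a))
(p(5, -1) - 1*2)*(0 - 36) = (12*(-5 + 5)/(-1 + 12*(-1)) - 1*2)*(0 - 36) = (12*0/(-1 - 12) - 2)*(-36) = (12*0/(-13) - 2)*(-36) = (12*(-1/13)*0 - 2)*(-36) = (0 - 2)*(-36) = -2*(-36) = 72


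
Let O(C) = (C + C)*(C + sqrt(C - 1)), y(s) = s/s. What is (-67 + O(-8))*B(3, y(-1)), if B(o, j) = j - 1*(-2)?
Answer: 183 - 144*I ≈ 183.0 - 144.0*I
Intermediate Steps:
y(s) = 1
O(C) = 2*C*(C + sqrt(-1 + C)) (O(C) = (2*C)*(C + sqrt(-1 + C)) = 2*C*(C + sqrt(-1 + C)))
B(o, j) = 2 + j (B(o, j) = j + 2 = 2 + j)
(-67 + O(-8))*B(3, y(-1)) = (-67 + 2*(-8)*(-8 + sqrt(-1 - 8)))*(2 + 1) = (-67 + 2*(-8)*(-8 + sqrt(-9)))*3 = (-67 + 2*(-8)*(-8 + 3*I))*3 = (-67 + (128 - 48*I))*3 = (61 - 48*I)*3 = 183 - 144*I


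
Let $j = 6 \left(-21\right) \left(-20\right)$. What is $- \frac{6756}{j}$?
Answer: $- \frac{563}{210} \approx -2.681$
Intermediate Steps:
$j = 2520$ ($j = \left(-126\right) \left(-20\right) = 2520$)
$- \frac{6756}{j} = - \frac{6756}{2520} = \left(-6756\right) \frac{1}{2520} = - \frac{563}{210}$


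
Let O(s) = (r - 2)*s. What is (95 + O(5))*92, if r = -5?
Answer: 5520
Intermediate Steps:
O(s) = -7*s (O(s) = (-5 - 2)*s = -7*s)
(95 + O(5))*92 = (95 - 7*5)*92 = (95 - 35)*92 = 60*92 = 5520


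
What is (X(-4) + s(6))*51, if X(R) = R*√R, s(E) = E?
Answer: 306 - 408*I ≈ 306.0 - 408.0*I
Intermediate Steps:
X(R) = R^(3/2)
(X(-4) + s(6))*51 = ((-4)^(3/2) + 6)*51 = (-8*I + 6)*51 = (6 - 8*I)*51 = 306 - 408*I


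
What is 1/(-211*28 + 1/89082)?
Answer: -89082/526296455 ≈ -0.00016926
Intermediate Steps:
1/(-211*28 + 1/89082) = 1/(-5908 + 1/89082) = 1/(-526296455/89082) = -89082/526296455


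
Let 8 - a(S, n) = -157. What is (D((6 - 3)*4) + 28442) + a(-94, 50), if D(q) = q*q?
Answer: 28751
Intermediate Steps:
a(S, n) = 165 (a(S, n) = 8 - 1*(-157) = 8 + 157 = 165)
D(q) = q²
(D((6 - 3)*4) + 28442) + a(-94, 50) = (((6 - 3)*4)² + 28442) + 165 = ((3*4)² + 28442) + 165 = (12² + 28442) + 165 = (144 + 28442) + 165 = 28586 + 165 = 28751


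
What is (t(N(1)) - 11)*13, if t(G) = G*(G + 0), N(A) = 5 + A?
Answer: 325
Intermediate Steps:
t(G) = G**2 (t(G) = G*G = G**2)
(t(N(1)) - 11)*13 = ((5 + 1)**2 - 11)*13 = (6**2 - 11)*13 = (36 - 11)*13 = 25*13 = 325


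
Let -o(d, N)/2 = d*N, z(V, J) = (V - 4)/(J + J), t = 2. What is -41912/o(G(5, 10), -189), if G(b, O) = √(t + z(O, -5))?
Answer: -20956*√35/1323 ≈ -93.709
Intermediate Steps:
z(V, J) = (-4 + V)/(2*J) (z(V, J) = (-4 + V)/((2*J)) = (-4 + V)*(1/(2*J)) = (-4 + V)/(2*J))
G(b, O) = √(12/5 - O/10) (G(b, O) = √(2 + (½)*(-4 + O)/(-5)) = √(2 + (½)*(-⅕)*(-4 + O)) = √(2 + (⅖ - O/10)) = √(12/5 - O/10))
o(d, N) = -2*N*d (o(d, N) = -2*d*N = -2*N*d)
-41912/o(G(5, 10), -189) = -41912*5/(189*√(240 - 10*10)) = -41912*5/(189*√(240 - 100)) = -41912*√35/2646 = -20956*√35/1323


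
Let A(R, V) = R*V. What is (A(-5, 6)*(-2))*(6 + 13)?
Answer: 1140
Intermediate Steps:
(A(-5, 6)*(-2))*(6 + 13) = (-5*6*(-2))*(6 + 13) = -30*(-2)*19 = 60*19 = 1140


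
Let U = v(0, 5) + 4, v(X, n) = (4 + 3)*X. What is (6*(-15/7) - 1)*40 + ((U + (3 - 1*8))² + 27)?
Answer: -3684/7 ≈ -526.29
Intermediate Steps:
v(X, n) = 7*X
U = 4 (U = 7*0 + 4 = 0 + 4 = 4)
(6*(-15/7) - 1)*40 + ((U + (3 - 1*8))² + 27) = (6*(-15/7) - 1)*40 + ((4 + (3 - 1*8))² + 27) = (6*(-15*⅐) - 1)*40 + ((4 + (3 - 8))² + 27) = (6*(-15/7) - 1)*40 + ((4 - 5)² + 27) = (-90/7 - 1)*40 + ((-1)² + 27) = -97/7*40 + (1 + 27) = -3880/7 + 28 = -3684/7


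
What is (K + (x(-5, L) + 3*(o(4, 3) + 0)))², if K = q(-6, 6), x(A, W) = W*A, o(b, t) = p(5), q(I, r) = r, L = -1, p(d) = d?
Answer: 676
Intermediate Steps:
o(b, t) = 5
x(A, W) = A*W
K = 6
(K + (x(-5, L) + 3*(o(4, 3) + 0)))² = (6 + (-5*(-1) + 3*(5 + 0)))² = (6 + (5 + 3*5))² = (6 + (5 + 15))² = (6 + 20)² = 26² = 676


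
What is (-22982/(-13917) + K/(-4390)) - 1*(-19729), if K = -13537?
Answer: 1205644969679/61095630 ≈ 19734.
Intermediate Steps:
(-22982/(-13917) + K/(-4390)) - 1*(-19729) = (-22982/(-13917) - 13537/(-4390)) - 1*(-19729) = (-22982*(-1/13917) - 13537*(-1/4390)) + 19729 = (22982/13917 + 13537/4390) + 19729 = 289285409/61095630 + 19729 = 1205644969679/61095630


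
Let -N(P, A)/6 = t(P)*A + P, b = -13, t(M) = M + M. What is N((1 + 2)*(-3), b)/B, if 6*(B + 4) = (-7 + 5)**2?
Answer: 405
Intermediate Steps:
t(M) = 2*M
B = -10/3 (B = -4 + (-7 + 5)**2/6 = -4 + (1/6)*(-2)**2 = -4 + (1/6)*4 = -4 + 2/3 = -10/3 ≈ -3.3333)
N(P, A) = -6*P - 12*A*P (N(P, A) = -6*((2*P)*A + P) = -6*(2*A*P + P) = -6*(P + 2*A*P) = -6*P - 12*A*P)
N((1 + 2)*(-3), b)/B = (6*((1 + 2)*(-3))*(-1 - 2*(-13)))/(-10/3) = (6*(3*(-3))*(-1 + 26))*(-3/10) = (6*(-9)*25)*(-3/10) = -1350*(-3/10) = 405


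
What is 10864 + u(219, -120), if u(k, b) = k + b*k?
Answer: -15197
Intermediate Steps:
10864 + u(219, -120) = 10864 + 219*(1 - 120) = 10864 + 219*(-119) = 10864 - 26061 = -15197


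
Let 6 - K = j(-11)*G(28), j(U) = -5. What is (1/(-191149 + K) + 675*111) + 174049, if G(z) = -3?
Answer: 47593371891/191158 ≈ 2.4897e+5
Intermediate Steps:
K = -9 (K = 6 - (-5)*(-3) = 6 - 1*15 = 6 - 15 = -9)
(1/(-191149 + K) + 675*111) + 174049 = (1/(-191149 - 9) + 675*111) + 174049 = (1/(-191158) + 74925) + 174049 = (-1/191158 + 74925) + 174049 = 14322513149/191158 + 174049 = 47593371891/191158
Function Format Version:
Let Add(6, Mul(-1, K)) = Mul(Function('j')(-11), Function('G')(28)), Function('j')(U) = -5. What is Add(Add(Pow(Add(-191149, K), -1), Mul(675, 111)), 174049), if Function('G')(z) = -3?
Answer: Rational(47593371891, 191158) ≈ 2.4897e+5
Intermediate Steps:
K = -9 (K = Add(6, Mul(-1, Mul(-5, -3))) = Add(6, Mul(-1, 15)) = Add(6, -15) = -9)
Add(Add(Pow(Add(-191149, K), -1), Mul(675, 111)), 174049) = Add(Add(Pow(Add(-191149, -9), -1), Mul(675, 111)), 174049) = Add(Add(Pow(-191158, -1), 74925), 174049) = Add(Add(Rational(-1, 191158), 74925), 174049) = Add(Rational(14322513149, 191158), 174049) = Rational(47593371891, 191158)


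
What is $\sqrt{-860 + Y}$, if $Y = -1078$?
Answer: $i \sqrt{1938} \approx 44.023 i$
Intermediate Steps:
$\sqrt{-860 + Y} = \sqrt{-860 - 1078} = \sqrt{-1938} = i \sqrt{1938}$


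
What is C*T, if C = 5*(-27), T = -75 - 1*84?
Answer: 21465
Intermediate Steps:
T = -159 (T = -75 - 84 = -159)
C = -135
C*T = -135*(-159) = 21465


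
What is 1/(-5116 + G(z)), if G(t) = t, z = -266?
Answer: -1/5382 ≈ -0.00018580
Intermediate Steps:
1/(-5116 + G(z)) = 1/(-5116 - 266) = 1/(-5382) = -1/5382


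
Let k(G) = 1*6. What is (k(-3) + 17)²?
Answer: 529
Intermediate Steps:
k(G) = 6
(k(-3) + 17)² = (6 + 17)² = 23² = 529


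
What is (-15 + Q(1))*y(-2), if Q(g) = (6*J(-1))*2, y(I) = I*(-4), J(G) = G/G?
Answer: -24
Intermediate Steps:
J(G) = 1
y(I) = -4*I
Q(g) = 12 (Q(g) = (6*1)*2 = 6*2 = 12)
(-15 + Q(1))*y(-2) = (-15 + 12)*(-4*(-2)) = -3*8 = -24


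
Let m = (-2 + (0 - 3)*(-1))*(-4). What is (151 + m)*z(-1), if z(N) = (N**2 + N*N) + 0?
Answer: 294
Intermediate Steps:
m = -4 (m = (-2 - 3*(-1))*(-4) = (-2 + 3)*(-4) = 1*(-4) = -4)
z(N) = 2*N**2 (z(N) = (N**2 + N**2) + 0 = 2*N**2 + 0 = 2*N**2)
(151 + m)*z(-1) = (151 - 4)*(2*(-1)**2) = 147*(2*1) = 147*2 = 294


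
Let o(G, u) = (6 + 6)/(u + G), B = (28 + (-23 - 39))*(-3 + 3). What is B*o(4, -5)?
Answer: 0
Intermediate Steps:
B = 0 (B = (28 - 62)*0 = -34*0 = 0)
o(G, u) = 12/(G + u)
B*o(4, -5) = 0*(12/(4 - 5)) = 0*(12/(-1)) = 0*(12*(-1)) = 0*(-12) = 0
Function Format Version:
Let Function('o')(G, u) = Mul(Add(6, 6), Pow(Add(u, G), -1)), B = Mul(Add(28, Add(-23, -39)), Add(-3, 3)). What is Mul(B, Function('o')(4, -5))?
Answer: 0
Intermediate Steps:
B = 0 (B = Mul(Add(28, -62), 0) = Mul(-34, 0) = 0)
Function('o')(G, u) = Mul(12, Pow(Add(G, u), -1))
Mul(B, Function('o')(4, -5)) = Mul(0, Mul(12, Pow(Add(4, -5), -1))) = Mul(0, Mul(12, Pow(-1, -1))) = Mul(0, Mul(12, -1)) = Mul(0, -12) = 0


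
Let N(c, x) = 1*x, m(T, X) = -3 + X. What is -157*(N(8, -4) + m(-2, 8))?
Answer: -157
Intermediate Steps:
N(c, x) = x
-157*(N(8, -4) + m(-2, 8)) = -157*(-4 + (-3 + 8)) = -157*(-4 + 5) = -157*1 = -157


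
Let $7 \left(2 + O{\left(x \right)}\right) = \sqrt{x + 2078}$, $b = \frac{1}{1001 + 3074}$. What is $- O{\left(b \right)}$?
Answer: $2 - \frac{\sqrt{1380259713}}{5705} \approx -4.5122$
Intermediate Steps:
$b = \frac{1}{4075} \approx 0.0002454$
$O{\left(x \right)} = -2 + \frac{\sqrt{2078 + x}}{7}$ ($O{\left(x \right)} = -2 + \frac{\sqrt{x + 2078}}{7} = -2 + \frac{\sqrt{2078 + x}}{7}$)
$- O{\left(b \right)} = - (-2 + \frac{\sqrt{2078 + \frac{1}{4075}}}{7}) = - (-2 + \frac{\sqrt{\frac{8467851}{4075}}}{7}) = - (-2 + \frac{\frac{1}{815} \sqrt{1380259713}}{7}) = - (-2 + \frac{\sqrt{1380259713}}{5705}) = 2 - \frac{\sqrt{1380259713}}{5705}$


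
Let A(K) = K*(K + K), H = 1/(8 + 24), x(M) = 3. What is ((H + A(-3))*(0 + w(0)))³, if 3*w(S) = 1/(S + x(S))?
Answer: 192100033/23887872 ≈ 8.0417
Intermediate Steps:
H = 1/32 ≈ 0.031250
w(S) = 1/(3*(3 + S)) (w(S) = 1/(3*(S + 3)) = 1/(3*(3 + S)))
A(K) = 2*K² (A(K) = K*(2*K) = 2*K²)
((H + A(-3))*(0 + w(0)))³ = ((1/32 + 2*(-3)²)*(0 + 1/(3*(3 + 0))))³ = ((1/32 + 2*9)*(0 + (⅓)/3))³ = ((1/32 + 18)*(0 + (⅓)*(⅓)))³ = (577*(0 + ⅑)/32)³ = ((577/32)*(⅑))³ = (577/288)³ = 192100033/23887872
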